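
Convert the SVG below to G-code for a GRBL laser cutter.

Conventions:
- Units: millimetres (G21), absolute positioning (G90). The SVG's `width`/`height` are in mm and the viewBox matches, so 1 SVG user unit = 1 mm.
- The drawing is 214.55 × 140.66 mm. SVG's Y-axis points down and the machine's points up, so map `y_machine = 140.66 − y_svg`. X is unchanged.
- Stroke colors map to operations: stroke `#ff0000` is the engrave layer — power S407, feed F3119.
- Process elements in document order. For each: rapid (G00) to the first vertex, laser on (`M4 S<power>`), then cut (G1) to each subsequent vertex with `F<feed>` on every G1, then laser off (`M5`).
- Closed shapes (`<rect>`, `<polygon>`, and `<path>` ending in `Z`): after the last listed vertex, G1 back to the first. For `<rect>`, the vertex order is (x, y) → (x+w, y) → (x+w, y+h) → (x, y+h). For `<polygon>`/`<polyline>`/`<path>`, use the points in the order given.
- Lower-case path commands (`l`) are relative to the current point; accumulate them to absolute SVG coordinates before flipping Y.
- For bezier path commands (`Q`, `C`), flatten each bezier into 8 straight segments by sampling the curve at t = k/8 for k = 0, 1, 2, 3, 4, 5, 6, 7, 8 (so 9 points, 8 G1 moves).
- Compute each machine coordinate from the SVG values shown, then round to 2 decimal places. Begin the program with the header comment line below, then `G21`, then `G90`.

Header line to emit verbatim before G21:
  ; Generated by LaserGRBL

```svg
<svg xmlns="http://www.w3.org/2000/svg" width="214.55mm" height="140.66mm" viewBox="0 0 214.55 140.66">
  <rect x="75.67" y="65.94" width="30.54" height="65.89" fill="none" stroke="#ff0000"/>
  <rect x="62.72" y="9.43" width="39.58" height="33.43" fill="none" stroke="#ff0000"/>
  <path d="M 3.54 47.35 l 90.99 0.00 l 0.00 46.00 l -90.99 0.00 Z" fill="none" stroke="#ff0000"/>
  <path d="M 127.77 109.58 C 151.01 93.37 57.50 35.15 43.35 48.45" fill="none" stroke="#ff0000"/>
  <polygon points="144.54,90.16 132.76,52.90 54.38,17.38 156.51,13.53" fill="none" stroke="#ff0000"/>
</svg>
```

; Generated by LaserGRBL
G21
G90
G00 X75.67 Y74.72
M4 S407
G1 X106.21 Y74.72 F3119
G1 X106.21 Y8.83 F3119
G1 X75.67 Y8.83 F3119
G1 X75.67 Y74.72 F3119
M5
G00 X62.72 Y131.23
M4 S407
G1 X102.30 Y131.23 F3119
G1 X102.30 Y97.80 F3119
G1 X62.72 Y97.80 F3119
G1 X62.72 Y131.23 F3119
M5
G00 X3.54 Y93.31
M4 S407
G1 X94.53 Y93.31 F3119
G1 X94.53 Y47.31 F3119
G1 X3.54 Y47.31 F3119
G1 X3.54 Y93.31 F3119
M5
G00 X127.77 Y31.08
M4 S407
G1 X131.40 Y38.91 F3119
G1 X126.37 Y49.34 F3119
G1 X115.00 Y61.05 F3119
G1 X99.58 Y72.71 F3119
G1 X82.41 Y82.99 F3119
G1 X65.78 Y90.55 F3119
G1 X51.99 Y94.07 F3119
G1 X43.35 Y92.21 F3119
M5
G00 X144.54 Y50.50
M4 S407
G1 X132.76 Y87.76 F3119
G1 X54.38 Y123.28 F3119
G1 X156.51 Y127.13 F3119
G1 X144.54 Y50.50 F3119
M5

Since the viewBox matches the mm dimensions, user units are millimetres directly. The only transform is the Y-flip y_m = 140.66 − y_svg.

Shape 1 is a rectangle drawn with `<rect>`. Its stroke #ff0000 means engrave at S407, F3119. After flipping Y the toolpath is (75.67,74.72) → (106.21,74.72) → (106.21,8.83) → (75.67,8.83) → (75.67,74.72), returning to the start.

Shape 2 is a rectangle drawn with `<rect>`. Its stroke #ff0000 means engrave at S407, F3119. After flipping Y the toolpath is (62.72,131.23) → (102.30,131.23) → (102.30,97.80) → (62.72,97.80) → (62.72,131.23), returning to the start.

Shape 3 is a rectangle drawn with `<path>`. Its stroke #ff0000 means engrave at S407, F3119. After flipping Y the toolpath is (3.54,93.31) → (94.53,93.31) → (94.53,47.31) → (3.54,47.31) → (3.54,93.31), returning to the start.

Shape 4 is a cubic bezier drawn with `<path>`. Its stroke #ff0000 means engrave at S407, F3119. After flipping Y the toolpath is (127.77,31.08) → (131.40,38.91) → (126.37,49.34) → (115.00,61.05) → (99.58,72.71) → (82.41,82.99) → (65.78,90.55) → (51.99,94.07) → (43.35,92.21).

Shape 5 is a closed polygon drawn with `<polygon>`. Its stroke #ff0000 means engrave at S407, F3119. After flipping Y the toolpath is (144.54,50.50) → (132.76,87.76) → (54.38,123.28) → (156.51,127.13) → (144.54,50.50), returning to the start.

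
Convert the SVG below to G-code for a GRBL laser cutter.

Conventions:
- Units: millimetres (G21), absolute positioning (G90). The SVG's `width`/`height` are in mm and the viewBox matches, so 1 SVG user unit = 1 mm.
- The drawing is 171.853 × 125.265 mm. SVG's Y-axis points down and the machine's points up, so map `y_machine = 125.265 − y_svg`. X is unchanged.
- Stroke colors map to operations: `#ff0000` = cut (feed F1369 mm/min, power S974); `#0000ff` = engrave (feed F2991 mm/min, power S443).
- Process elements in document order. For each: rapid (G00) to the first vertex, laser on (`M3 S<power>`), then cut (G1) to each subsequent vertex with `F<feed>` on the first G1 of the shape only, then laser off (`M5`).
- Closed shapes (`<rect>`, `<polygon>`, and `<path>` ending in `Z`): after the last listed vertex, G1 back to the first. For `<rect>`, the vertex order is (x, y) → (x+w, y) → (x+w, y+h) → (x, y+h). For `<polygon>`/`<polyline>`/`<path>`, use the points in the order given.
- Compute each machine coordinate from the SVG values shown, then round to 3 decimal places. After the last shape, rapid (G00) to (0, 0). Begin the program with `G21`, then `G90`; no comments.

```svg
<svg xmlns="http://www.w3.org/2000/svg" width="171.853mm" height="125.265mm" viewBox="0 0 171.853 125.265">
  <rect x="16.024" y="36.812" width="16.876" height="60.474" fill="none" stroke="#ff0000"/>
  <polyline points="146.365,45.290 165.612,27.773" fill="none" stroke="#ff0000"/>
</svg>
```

viewBox `0 0 171.853 125.265` with mm width/height → 1 unit = 1 mm. Flip: y_m = 125.265 − y_svg.

**Shape 1** — `<rect>` rectangle, stroke `#ff0000` → cut (S974, F1369). Machine vertices: (16.024,88.453) → (32.900,88.453) → (32.900,27.979) → (16.024,27.979) → (16.024,88.453). Closed: final G1 returns to the first vertex.

**Shape 2** — `<polyline>` line segment, stroke `#ff0000` → cut (S974, F1369). Machine vertices: (146.365,79.975) → (165.612,97.492). Open path.

G21
G90
G00 X16.024 Y88.453
M3 S974
G1 X32.900 Y88.453 F1369
G1 X32.900 Y27.979
G1 X16.024 Y27.979
G1 X16.024 Y88.453
M5
G00 X146.365 Y79.975
M3 S974
G1 X165.612 Y97.492 F1369
M5
G00 X0.000 Y0.000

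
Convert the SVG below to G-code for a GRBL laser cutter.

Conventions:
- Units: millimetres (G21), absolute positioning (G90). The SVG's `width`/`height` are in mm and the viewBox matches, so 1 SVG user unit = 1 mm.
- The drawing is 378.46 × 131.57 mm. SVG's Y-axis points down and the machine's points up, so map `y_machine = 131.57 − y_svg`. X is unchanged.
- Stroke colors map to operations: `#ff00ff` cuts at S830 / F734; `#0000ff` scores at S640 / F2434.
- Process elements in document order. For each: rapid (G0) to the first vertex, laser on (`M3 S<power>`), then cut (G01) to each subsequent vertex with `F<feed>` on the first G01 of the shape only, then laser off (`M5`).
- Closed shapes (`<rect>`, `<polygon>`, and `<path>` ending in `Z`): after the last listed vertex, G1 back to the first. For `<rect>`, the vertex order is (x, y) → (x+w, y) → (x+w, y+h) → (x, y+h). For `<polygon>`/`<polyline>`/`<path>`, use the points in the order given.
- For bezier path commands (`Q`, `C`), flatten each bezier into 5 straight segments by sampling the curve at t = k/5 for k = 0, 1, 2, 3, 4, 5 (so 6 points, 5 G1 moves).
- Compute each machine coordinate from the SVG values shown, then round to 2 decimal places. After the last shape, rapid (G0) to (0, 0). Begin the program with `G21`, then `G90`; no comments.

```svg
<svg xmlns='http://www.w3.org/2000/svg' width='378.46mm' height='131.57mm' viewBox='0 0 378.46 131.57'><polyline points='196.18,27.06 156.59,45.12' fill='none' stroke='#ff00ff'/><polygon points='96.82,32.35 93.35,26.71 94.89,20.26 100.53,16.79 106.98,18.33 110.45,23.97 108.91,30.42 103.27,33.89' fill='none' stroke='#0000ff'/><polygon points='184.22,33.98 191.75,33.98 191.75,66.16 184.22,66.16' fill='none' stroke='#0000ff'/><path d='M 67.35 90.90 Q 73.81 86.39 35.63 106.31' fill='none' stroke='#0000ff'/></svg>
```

viewBox `0 0 378.46 131.57` with mm width/height → 1 unit = 1 mm. Flip: y_m = 131.57 − y_svg.

**Shape 1** — `<polyline>` line segment, stroke `#ff00ff` → cut (S830, F734). Machine vertices: (196.18,104.51) → (156.59,86.45). Open path.

**Shape 2** — `<polygon>` regular polygon, stroke `#0000ff` → score (S640, F2434). Machine vertices: (96.82,99.22) → (93.35,104.86) → (94.89,111.31) → (100.53,114.78) → (106.98,113.24) → (110.45,107.60) → (108.91,101.15) → (103.27,97.68) → (96.82,99.22). Closed: final G1 returns to the first vertex.

**Shape 3** — `<polygon>` rectangle, stroke `#0000ff` → score (S640, F2434). Machine vertices: (184.22,97.59) → (191.75,97.59) → (191.75,65.41) → (184.22,65.41) → (184.22,97.59). Closed: final G1 returns to the first vertex.

**Shape 4** — `<path>` quadratic bezier, stroke `#0000ff` → score (S640, F2434). Control points (SVG): P0=(67.35,90.90), P1=(73.81,86.39), P2=(35.63,106.31); sampled at t=k/5. Machine vertices: (67.35,40.67) → (68.15,41.50) → (65.38,40.37) → (59.03,37.29) → (49.12,32.25) → (35.63,25.26). Open path.

G21
G90
G0 X196.18 Y104.51
M3 S830
G01 X156.59 Y86.45 F734
M5
G0 X96.82 Y99.22
M3 S640
G01 X93.35 Y104.86 F2434
G01 X94.89 Y111.31
G01 X100.53 Y114.78
G01 X106.98 Y113.24
G01 X110.45 Y107.60
G01 X108.91 Y101.15
G01 X103.27 Y97.68
G01 X96.82 Y99.22
M5
G0 X184.22 Y97.59
M3 S640
G01 X191.75 Y97.59 F2434
G01 X191.75 Y65.41
G01 X184.22 Y65.41
G01 X184.22 Y97.59
M5
G0 X67.35 Y40.67
M3 S640
G01 X68.15 Y41.50 F2434
G01 X65.38 Y40.37
G01 X59.03 Y37.29
G01 X49.12 Y32.25
G01 X35.63 Y25.26
M5
G0 X0.00 Y0.00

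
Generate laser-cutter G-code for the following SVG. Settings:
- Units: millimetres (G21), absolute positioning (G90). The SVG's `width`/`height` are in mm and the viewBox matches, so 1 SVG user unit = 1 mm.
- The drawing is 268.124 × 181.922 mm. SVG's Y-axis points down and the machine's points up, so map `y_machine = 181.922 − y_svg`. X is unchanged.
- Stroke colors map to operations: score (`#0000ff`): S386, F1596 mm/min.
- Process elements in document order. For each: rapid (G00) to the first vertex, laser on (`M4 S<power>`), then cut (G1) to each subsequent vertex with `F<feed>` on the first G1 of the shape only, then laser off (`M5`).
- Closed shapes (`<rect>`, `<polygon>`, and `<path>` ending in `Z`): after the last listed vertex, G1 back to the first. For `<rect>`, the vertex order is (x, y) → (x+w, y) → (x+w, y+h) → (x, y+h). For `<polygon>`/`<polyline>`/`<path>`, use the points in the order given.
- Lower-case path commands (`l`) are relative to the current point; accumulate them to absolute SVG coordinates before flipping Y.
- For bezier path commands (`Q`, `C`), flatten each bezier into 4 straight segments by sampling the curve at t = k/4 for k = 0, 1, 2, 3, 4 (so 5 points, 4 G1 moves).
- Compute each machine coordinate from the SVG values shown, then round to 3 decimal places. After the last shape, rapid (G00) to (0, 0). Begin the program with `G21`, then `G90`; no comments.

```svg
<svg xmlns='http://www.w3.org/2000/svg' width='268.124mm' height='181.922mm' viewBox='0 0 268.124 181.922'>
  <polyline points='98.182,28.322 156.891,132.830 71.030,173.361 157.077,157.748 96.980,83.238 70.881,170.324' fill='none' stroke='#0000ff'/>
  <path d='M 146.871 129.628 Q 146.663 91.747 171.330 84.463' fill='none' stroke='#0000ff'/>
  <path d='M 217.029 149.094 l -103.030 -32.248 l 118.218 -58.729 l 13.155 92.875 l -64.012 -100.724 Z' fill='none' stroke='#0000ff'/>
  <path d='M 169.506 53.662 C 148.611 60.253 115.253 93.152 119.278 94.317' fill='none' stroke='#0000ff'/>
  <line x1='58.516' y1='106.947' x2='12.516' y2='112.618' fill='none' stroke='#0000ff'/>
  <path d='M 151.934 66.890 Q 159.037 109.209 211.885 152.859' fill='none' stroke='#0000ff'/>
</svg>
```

G21
G90
G00 X98.182 Y153.600
M4 S386
G1 X156.891 Y49.092 F1596
G1 X71.030 Y8.561
G1 X157.077 Y24.174
G1 X96.980 Y98.684
G1 X70.881 Y11.598
M5
G00 X146.871 Y52.294
M4 S386
G1 X148.322 Y69.322 F1596
G1 X152.882 Y82.526
G1 X160.551 Y91.905
G1 X171.330 Y97.459
M5
G00 X217.029 Y32.828
M4 S386
G1 X113.999 Y65.076 F1596
G1 X232.217 Y123.805
G1 X245.372 Y30.930
G1 X181.360 Y131.654
G1 X217.029 Y32.828
M5
G00 X169.506 Y128.260
M4 S386
G1 X152.277 Y119.291 F1596
G1 X135.047 Y105.898
G1 X122.490 Y93.522
G1 X119.278 Y87.605
M5
G00 X58.516 Y74.975
M4 S386
G1 X12.516 Y69.304 F1596
M5
G00 X151.934 Y115.032
M4 S386
G1 X158.345 Y93.789 F1596
G1 X170.473 Y72.380
G1 X188.320 Y50.805
G1 X211.885 Y29.063
M5
G00 X0.000 Y0.000

viewBox `0 0 268.124 181.922` with mm width/height → 1 unit = 1 mm. Flip: y_m = 181.922 − y_svg.

**Shape 1** — `<polyline>` open polyline, stroke `#0000ff` → score (S386, F1596). Machine vertices: (98.182,153.600) → (156.891,49.092) → (71.030,8.561) → (157.077,24.174) → (96.980,98.684) → (70.881,11.598). Open path.

**Shape 2** — `<path>` quadratic bezier, stroke `#0000ff` → score (S386, F1596). Control points (SVG): P0=(146.871,129.628), P1=(146.663,91.747), P2=(171.330,84.463); sampled at t=k/4. Machine vertices: (146.871,52.294) → (148.322,69.322) → (152.882,82.526) → (160.551,91.905) → (171.330,97.459). Open path.

**Shape 3** — `<path>` closed polygon, stroke `#0000ff` → score (S386, F1596). Machine vertices: (217.029,32.828) → (113.999,65.076) → (232.217,123.805) → (245.372,30.930) → (181.360,131.654) → (217.029,32.828). Closed: final G1 returns to the first vertex.

**Shape 4** — `<path>` cubic bezier, stroke `#0000ff` → score (S386, F1596). Control points (SVG): P0=(169.506,53.662), P1=(148.611,60.253), P2=(115.253,93.152), P3=(119.278,94.317); sampled at t=k/4. Machine vertices: (169.506,128.260) → (152.277,119.291) → (135.047,105.898) → (122.490,93.522) → (119.278,87.605). Open path.

**Shape 5** — `<line>` line segment, stroke `#0000ff` → score (S386, F1596). Machine vertices: (58.516,74.975) → (12.516,69.304). Open path.

**Shape 6** — `<path>` quadratic bezier, stroke `#0000ff` → score (S386, F1596). Control points (SVG): P0=(151.934,66.890), P1=(159.037,109.209), P2=(211.885,152.859); sampled at t=k/4. Machine vertices: (151.934,115.032) → (158.345,93.789) → (170.473,72.380) → (188.320,50.805) → (211.885,29.063). Open path.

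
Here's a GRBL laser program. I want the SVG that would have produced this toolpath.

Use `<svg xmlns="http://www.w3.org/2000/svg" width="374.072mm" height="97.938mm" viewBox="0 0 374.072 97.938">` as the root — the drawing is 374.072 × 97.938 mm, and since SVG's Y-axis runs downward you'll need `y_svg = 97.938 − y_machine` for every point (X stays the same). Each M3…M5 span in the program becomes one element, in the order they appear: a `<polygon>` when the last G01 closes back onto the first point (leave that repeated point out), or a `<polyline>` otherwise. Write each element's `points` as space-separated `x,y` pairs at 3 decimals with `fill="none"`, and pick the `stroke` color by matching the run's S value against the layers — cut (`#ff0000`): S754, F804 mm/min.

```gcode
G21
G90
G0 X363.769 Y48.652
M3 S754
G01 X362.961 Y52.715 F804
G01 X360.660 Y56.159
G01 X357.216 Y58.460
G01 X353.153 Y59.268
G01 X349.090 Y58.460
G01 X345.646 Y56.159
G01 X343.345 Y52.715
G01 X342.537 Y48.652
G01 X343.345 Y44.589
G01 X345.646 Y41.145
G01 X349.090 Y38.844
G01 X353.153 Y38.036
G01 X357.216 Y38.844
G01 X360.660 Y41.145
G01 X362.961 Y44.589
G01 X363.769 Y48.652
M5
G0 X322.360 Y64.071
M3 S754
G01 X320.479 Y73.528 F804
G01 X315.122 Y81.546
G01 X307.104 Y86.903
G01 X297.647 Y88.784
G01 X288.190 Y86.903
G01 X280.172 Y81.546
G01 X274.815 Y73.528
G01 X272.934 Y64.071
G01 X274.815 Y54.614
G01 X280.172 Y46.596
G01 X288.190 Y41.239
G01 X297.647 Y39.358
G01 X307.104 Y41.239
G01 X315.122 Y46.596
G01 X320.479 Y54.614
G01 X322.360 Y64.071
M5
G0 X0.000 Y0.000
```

<svg xmlns="http://www.w3.org/2000/svg" width="374.072mm" height="97.938mm" viewBox="0 0 374.072 97.938">
  <polygon points="363.769,49.286 362.961,45.223 360.660,41.779 357.216,39.478 353.153,38.670 349.090,39.478 345.646,41.779 343.345,45.223 342.537,49.286 343.345,53.349 345.646,56.793 349.090,59.094 353.153,59.902 357.216,59.094 360.660,56.793 362.961,53.349" fill="none" stroke="#ff0000"/>
  <polygon points="322.360,33.867 320.479,24.410 315.122,16.392 307.104,11.035 297.647,9.154 288.190,11.035 280.172,16.392 274.815,24.410 272.934,33.867 274.815,43.324 280.172,51.342 288.190,56.699 297.647,58.580 307.104,56.699 315.122,51.342 320.479,43.324" fill="none" stroke="#ff0000"/>
</svg>

y_svg = 97.938 − y_m. Every run uses S754, so all elements get stroke `#ff0000` (cut).

[1] closed run; points: 363.769,49.286 362.961,45.223 360.660,41.779 357.216,39.478 353.153,38.670 349.090,39.478 345.646,41.779 343.345,45.223 342.537,49.286 343.345,53.349 345.646,56.793 349.090,59.094 353.153,59.902 357.216,59.094 360.660,56.793 362.961,53.349

[2] closed run; points: 322.360,33.867 320.479,24.410 315.122,16.392 307.104,11.035 297.647,9.154 288.190,11.035 280.172,16.392 274.815,24.410 272.934,33.867 274.815,43.324 280.172,51.342 288.190,56.699 297.647,58.580 307.104,56.699 315.122,51.342 320.479,43.324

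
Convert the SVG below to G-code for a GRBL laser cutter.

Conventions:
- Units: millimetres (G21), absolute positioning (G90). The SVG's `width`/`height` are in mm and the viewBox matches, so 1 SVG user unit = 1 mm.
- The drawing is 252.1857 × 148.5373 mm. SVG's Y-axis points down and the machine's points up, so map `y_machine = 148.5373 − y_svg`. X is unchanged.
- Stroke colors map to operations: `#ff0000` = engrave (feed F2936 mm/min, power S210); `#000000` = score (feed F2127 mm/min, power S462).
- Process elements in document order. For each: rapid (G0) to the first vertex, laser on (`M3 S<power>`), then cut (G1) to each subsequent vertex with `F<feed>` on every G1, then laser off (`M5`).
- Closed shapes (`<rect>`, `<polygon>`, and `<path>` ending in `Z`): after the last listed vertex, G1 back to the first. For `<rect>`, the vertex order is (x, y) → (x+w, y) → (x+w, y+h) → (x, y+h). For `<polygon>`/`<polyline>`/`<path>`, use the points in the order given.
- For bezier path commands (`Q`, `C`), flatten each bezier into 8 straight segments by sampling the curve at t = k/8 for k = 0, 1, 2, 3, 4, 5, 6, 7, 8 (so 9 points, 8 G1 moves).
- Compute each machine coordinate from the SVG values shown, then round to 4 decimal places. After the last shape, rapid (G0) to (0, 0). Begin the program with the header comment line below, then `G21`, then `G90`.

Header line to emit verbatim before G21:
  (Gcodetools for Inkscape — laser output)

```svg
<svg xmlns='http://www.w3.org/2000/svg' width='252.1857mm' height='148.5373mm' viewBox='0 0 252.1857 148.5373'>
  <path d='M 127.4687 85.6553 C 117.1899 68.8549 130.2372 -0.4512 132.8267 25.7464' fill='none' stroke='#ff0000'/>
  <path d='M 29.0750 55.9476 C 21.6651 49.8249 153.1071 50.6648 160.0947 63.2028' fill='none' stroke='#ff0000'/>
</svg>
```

(Gcodetools for Inkscape — laser output)
G21
G90
G0 X127.4687 Y62.8820
M3 S210
G1 X124.6416 Y71.3543 F2936
G1 X123.6054 Y83.0145 F2936
G1 X123.9642 Y96.1281 F2936
G1 X125.3221 Y108.9607 F2936
G1 X127.2832 Y119.7778 F2936
G1 X129.4516 Y126.8448 F2936
G1 X131.4314 Y128.4273 F2936
G1 X132.8267 Y122.7909 F2936
M5
G0 X29.0750 Y92.5897
M3 S210
G1 X32.2907 Y94.5501 F2936
G1 X45.4381 Y95.8022 F2936
G1 X65.4317 Y96.2907 F2936
G1 X89.1858 Y95.9599 F2936
G1 X113.6147 Y94.7543 F2936
G1 X135.6330 Y92.6186 F2936
G1 X152.1548 Y89.4972 F2936
G1 X160.0947 Y85.3345 F2936
M5
G0 X0.0000 Y0.0000

Since the viewBox matches the mm dimensions, user units are millimetres directly. The only transform is the Y-flip y_m = 148.5373 − y_svg.

Shape 1 is a cubic bezier drawn with `<path>`. Its stroke #ff0000 means engrave at S210, F2936. After flipping Y the toolpath is (127.4687,62.8820) → (124.6416,71.3543) → (123.6054,83.0145) → (123.9642,96.1281) → (125.3221,108.9607) → (127.2832,119.7778) → (129.4516,126.8448) → (131.4314,128.4273) → (132.8267,122.7909).

Shape 2 is a cubic bezier drawn with `<path>`. Its stroke #ff0000 means engrave at S210, F2936. After flipping Y the toolpath is (29.0750,92.5897) → (32.2907,94.5501) → (45.4381,95.8022) → (65.4317,96.2907) → (89.1858,95.9599) → (113.6147,94.7543) → (135.6330,92.6186) → (152.1548,89.4972) → (160.0947,85.3345).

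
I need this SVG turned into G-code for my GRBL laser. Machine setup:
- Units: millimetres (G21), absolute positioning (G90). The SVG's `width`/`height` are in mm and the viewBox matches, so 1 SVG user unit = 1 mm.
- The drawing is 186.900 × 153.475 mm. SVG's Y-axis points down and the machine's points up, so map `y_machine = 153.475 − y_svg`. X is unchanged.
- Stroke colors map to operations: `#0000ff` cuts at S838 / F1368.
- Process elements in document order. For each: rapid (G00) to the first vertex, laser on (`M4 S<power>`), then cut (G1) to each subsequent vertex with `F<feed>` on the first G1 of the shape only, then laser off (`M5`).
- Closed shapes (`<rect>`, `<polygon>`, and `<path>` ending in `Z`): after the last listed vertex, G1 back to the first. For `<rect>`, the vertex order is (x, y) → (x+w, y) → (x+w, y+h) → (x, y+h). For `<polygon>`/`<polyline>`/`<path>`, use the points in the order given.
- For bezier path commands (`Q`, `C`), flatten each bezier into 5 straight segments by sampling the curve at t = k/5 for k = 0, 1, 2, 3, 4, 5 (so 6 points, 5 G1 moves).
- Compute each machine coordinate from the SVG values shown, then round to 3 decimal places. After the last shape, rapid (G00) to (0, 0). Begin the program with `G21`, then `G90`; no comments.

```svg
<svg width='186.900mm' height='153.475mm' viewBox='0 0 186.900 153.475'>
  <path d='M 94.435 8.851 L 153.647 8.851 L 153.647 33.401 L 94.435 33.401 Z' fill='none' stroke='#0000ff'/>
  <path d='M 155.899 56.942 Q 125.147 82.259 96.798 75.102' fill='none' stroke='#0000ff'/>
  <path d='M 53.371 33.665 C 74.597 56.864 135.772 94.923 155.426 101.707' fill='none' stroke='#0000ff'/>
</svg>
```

G21
G90
G00 X94.435 Y144.624
M4 S838
G1 X153.647 Y144.624 F1368
G1 X153.647 Y120.074
G1 X94.435 Y120.074
G1 X94.435 Y144.624
M5
G00 X155.899 Y96.533
M4 S838
G1 X143.694 Y87.705 F1368
G1 X131.682 Y81.475
G1 X119.862 Y77.843
G1 X108.234 Y76.809
G1 X96.798 Y78.373
M5
G00 X53.371 Y119.810
M4 S838
G1 X70.249 Y104.476 F1368
G1 X92.804 Y87.791
G1 X117.125 Y71.968
G1 X139.303 Y59.222
G1 X155.426 Y51.768
M5
G00 X0.000 Y0.000

viewBox `0 0 186.900 153.475` with mm width/height → 1 unit = 1 mm. Flip: y_m = 153.475 − y_svg.

**Shape 1** — `<path>` rectangle, stroke `#0000ff` → cut (S838, F1368). Machine vertices: (94.435,144.624) → (153.647,144.624) → (153.647,120.074) → (94.435,120.074) → (94.435,144.624). Closed: final G1 returns to the first vertex.

**Shape 2** — `<path>` quadratic bezier, stroke `#0000ff` → cut (S838, F1368). Control points (SVG): P0=(155.899,56.942), P1=(125.147,82.259), P2=(96.798,75.102); sampled at t=k/5. Machine vertices: (155.899,96.533) → (143.694,87.705) → (131.682,81.475) → (119.862,77.843) → (108.234,76.809) → (96.798,78.373). Open path.

**Shape 3** — `<path>` cubic bezier, stroke `#0000ff` → cut (S838, F1368). Control points (SVG): P0=(53.371,33.665), P1=(74.597,56.864), P2=(135.772,94.923), P3=(155.426,101.707); sampled at t=k/5. Machine vertices: (53.371,119.810) → (70.249,104.476) → (92.804,87.791) → (117.125,71.968) → (139.303,59.222) → (155.426,51.768). Open path.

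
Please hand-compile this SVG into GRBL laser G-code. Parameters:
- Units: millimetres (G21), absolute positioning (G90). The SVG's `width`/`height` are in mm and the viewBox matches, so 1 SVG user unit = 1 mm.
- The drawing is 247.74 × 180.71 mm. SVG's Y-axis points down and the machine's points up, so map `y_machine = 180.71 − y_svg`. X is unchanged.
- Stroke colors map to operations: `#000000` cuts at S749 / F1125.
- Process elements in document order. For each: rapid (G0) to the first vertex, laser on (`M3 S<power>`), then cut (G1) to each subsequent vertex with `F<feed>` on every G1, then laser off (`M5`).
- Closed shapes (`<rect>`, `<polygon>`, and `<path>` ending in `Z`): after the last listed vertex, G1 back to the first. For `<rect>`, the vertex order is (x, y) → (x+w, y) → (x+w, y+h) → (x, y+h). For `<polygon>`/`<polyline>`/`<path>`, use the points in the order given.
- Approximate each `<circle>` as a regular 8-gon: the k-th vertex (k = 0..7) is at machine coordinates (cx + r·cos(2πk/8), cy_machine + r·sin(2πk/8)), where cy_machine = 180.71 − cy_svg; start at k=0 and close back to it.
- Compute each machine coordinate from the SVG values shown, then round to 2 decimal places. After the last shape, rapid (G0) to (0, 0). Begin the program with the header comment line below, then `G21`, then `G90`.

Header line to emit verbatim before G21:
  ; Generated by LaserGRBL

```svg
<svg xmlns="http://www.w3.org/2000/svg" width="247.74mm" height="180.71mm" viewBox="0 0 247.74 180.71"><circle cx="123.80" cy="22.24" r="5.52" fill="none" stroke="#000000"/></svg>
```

; Generated by LaserGRBL
G21
G90
G0 X129.32 Y158.47
M3 S749
G1 X127.70 Y162.37 F1125
G1 X123.80 Y163.99 F1125
G1 X119.90 Y162.37 F1125
G1 X118.28 Y158.47 F1125
G1 X119.90 Y154.57 F1125
G1 X123.80 Y152.95 F1125
G1 X127.70 Y154.57 F1125
G1 X129.32 Y158.47 F1125
M5
G0 X0.00 Y0.00

1 u = 1 mm; y_m = 180.71 − y.

[1] `<circle>` circle, #000000→cut S749 F1125: (129.32,158.47) → (127.70,162.37) → (123.80,163.99) → (119.90,162.37) → (118.28,158.47) → (119.90,154.57) → (123.80,152.95) → (127.70,154.57) → (129.32,158.47) (closed)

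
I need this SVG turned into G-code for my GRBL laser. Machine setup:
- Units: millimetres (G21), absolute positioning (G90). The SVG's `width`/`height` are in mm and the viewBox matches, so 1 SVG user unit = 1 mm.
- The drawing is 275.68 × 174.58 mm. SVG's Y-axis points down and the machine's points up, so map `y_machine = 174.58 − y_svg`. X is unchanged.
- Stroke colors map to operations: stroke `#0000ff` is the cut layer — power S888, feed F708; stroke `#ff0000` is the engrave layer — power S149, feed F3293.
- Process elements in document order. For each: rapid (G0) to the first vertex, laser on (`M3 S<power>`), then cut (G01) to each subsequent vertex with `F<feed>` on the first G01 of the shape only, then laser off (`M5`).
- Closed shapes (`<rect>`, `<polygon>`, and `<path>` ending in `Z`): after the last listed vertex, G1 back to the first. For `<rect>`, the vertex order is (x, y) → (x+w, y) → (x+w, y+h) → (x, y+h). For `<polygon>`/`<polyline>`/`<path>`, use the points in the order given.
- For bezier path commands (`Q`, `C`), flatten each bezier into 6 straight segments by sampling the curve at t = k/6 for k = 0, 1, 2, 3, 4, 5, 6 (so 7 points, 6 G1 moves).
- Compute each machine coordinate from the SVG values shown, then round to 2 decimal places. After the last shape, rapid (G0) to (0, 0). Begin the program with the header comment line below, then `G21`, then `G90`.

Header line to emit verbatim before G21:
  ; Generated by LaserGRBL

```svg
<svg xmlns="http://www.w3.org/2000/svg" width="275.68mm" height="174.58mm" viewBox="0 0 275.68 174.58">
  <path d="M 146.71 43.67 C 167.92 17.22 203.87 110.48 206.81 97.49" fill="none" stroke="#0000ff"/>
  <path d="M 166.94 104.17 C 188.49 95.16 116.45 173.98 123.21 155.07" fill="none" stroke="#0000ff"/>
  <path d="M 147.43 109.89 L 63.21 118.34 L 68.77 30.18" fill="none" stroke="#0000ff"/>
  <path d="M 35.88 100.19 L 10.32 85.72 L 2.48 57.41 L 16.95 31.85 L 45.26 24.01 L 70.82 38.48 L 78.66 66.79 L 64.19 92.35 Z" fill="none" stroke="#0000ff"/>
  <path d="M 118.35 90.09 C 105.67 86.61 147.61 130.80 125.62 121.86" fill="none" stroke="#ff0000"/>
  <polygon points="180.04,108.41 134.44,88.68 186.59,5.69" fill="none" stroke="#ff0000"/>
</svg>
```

; Generated by LaserGRBL
G21
G90
G0 X146.71 Y130.91
M3 S888
G01 X158.32 Y135.21 F708
G01 X171.06 Y125.83
G01 X183.61 Y109.05
G01 X194.64 Y91.15
G01 X202.81 Y78.40
G01 X206.81 Y77.09
M5
G0 X166.94 Y70.41
M3 S888
G01 X170.71 Y68.45 F708
G01 X163.68 Y57.02
G01 X150.62 Y41.25
G01 X136.33 Y26.30
G01 X125.60 Y17.34
G01 X123.21 Y19.51
M5
G0 X147.43 Y64.69
M3 S888
G01 X63.21 Y56.24 F708
G01 X68.77 Y144.40
M5
G0 X35.88 Y74.39
M3 S888
G01 X10.32 Y88.86 F708
G01 X2.48 Y117.17
G01 X16.95 Y142.73
G01 X45.26 Y150.57
G01 X70.82 Y136.10
G01 X78.66 Y107.79
G01 X64.19 Y82.23
G01 X35.88 Y74.39
M5
G0 X118.35 Y84.49
M3 S149
G01 X116.01 Y82.72 F3293
G01 X119.49 Y75.81
G01 X125.48 Y66.56
G01 X130.69 Y57.76
G01 X131.84 Y52.21
G01 X125.62 Y52.72
M5
G0 X180.04 Y66.17
M3 S149
G01 X134.44 Y85.90 F3293
G01 X186.59 Y168.89
G01 X180.04 Y66.17
M5
G0 X0.00 Y0.00

Since the viewBox matches the mm dimensions, user units are millimetres directly. The only transform is the Y-flip y_m = 174.58 − y_svg.

Shape 1 is a cubic bezier drawn with `<path>`. Its stroke #0000ff means cut at S888, F708. After flipping Y the toolpath is (146.71,130.91) → (158.32,135.21) → (171.06,125.83) → (183.61,109.05) → (194.64,91.15) → (202.81,78.40) → (206.81,77.09).

Shape 2 is a cubic bezier drawn with `<path>`. Its stroke #0000ff means cut at S888, F708. After flipping Y the toolpath is (166.94,70.41) → (170.71,68.45) → (163.68,57.02) → (150.62,41.25) → (136.33,26.30) → (125.60,17.34) → (123.21,19.51).

Shape 3 is a open polyline drawn with `<path>`. Its stroke #0000ff means cut at S888, F708. After flipping Y the toolpath is (147.43,64.69) → (63.21,56.24) → (68.77,144.40).

Shape 4 is a regular polygon drawn with `<path>`. Its stroke #0000ff means cut at S888, F708. After flipping Y the toolpath is (35.88,74.39) → (10.32,88.86) → (2.48,117.17) → (16.95,142.73) → (45.26,150.57) → (70.82,136.10) → (78.66,107.79) → (64.19,82.23) → (35.88,74.39), returning to the start.

Shape 5 is a cubic bezier drawn with `<path>`. Its stroke #ff0000 means engrave at S149, F3293. After flipping Y the toolpath is (118.35,84.49) → (116.01,82.72) → (119.49,75.81) → (125.48,66.56) → (130.69,57.76) → (131.84,52.21) → (125.62,52.72).

Shape 6 is a closed polygon drawn with `<polygon>`. Its stroke #ff0000 means engrave at S149, F3293. After flipping Y the toolpath is (180.04,66.17) → (134.44,85.90) → (186.59,168.89) → (180.04,66.17), returning to the start.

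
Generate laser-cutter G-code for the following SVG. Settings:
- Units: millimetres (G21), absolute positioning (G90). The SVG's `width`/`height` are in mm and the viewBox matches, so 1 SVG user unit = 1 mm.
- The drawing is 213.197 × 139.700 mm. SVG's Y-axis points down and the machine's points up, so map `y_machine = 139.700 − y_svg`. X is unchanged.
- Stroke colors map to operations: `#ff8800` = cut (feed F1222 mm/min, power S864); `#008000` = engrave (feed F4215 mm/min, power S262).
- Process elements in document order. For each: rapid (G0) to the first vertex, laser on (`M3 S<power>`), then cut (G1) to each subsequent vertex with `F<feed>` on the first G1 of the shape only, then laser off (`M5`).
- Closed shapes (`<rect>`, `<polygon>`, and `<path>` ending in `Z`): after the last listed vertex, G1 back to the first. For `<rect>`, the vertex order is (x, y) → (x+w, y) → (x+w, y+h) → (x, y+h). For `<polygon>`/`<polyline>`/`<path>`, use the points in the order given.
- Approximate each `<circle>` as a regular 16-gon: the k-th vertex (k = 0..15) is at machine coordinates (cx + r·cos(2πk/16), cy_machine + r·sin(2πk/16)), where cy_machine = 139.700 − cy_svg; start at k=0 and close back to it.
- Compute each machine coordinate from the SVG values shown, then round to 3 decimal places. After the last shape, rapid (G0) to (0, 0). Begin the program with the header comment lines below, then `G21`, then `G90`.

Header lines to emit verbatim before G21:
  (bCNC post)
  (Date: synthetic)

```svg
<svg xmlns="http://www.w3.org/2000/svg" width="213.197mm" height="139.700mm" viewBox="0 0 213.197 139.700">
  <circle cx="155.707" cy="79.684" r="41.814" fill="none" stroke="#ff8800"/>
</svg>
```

(bCNC post)
(Date: synthetic)
G21
G90
G0 X197.521 Y60.016
M3 S864
G1 X194.338 Y76.018 F1222
G1 X185.274 Y89.583
G1 X171.709 Y98.647
G1 X155.707 Y101.830
G1 X139.705 Y98.647
G1 X126.140 Y89.583
G1 X117.076 Y76.018
G1 X113.893 Y60.016
G1 X117.076 Y44.014
G1 X126.140 Y30.449
G1 X139.705 Y21.385
G1 X155.707 Y18.202
G1 X171.709 Y21.385
G1 X185.274 Y30.449
G1 X194.338 Y44.014
G1 X197.521 Y60.016
M5
G0 X0.000 Y0.000

Since the viewBox matches the mm dimensions, user units are millimetres directly. The only transform is the Y-flip y_m = 139.700 − y_svg.

Shape 1 is a circle drawn with `<circle>`. Its stroke #ff8800 means cut at S864, F1222. After flipping Y the toolpath is (197.521,60.016) → (194.338,76.018) → (185.274,89.583) → (171.709,98.647) → (155.707,101.830) → (139.705,98.647) → (126.140,89.583) → (117.076,76.018) → (113.893,60.016) → (117.076,44.014) → (126.140,30.449) → (139.705,21.385) → (155.707,18.202) → (171.709,21.385) → (185.274,30.449) → (194.338,44.014) → (197.521,60.016), returning to the start.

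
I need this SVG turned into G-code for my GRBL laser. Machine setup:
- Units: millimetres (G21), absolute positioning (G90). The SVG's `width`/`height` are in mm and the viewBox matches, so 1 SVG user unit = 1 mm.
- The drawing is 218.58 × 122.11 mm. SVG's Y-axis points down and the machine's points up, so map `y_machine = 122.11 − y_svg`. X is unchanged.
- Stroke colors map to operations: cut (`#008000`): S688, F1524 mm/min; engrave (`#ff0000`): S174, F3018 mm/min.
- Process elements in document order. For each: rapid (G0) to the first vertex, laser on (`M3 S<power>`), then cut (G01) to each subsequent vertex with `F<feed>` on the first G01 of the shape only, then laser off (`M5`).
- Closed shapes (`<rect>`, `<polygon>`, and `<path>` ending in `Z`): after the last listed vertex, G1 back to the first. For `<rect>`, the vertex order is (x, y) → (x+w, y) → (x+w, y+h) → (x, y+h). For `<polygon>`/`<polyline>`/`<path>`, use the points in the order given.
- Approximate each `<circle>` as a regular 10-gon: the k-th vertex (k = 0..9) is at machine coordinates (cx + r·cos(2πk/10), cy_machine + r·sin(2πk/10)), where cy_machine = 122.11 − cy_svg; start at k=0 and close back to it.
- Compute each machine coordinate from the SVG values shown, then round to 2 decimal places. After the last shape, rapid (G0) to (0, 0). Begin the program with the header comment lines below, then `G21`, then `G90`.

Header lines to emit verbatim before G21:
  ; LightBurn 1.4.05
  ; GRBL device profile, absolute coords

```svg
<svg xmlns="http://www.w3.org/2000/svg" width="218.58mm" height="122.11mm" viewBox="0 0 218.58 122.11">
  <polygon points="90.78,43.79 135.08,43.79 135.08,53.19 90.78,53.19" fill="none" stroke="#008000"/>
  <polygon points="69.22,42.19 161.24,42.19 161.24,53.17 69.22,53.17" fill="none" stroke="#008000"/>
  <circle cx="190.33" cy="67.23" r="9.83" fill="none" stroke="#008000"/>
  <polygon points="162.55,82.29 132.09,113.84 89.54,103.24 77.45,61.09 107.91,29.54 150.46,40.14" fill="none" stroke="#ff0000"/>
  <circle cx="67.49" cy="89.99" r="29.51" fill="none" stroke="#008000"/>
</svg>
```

Since the viewBox matches the mm dimensions, user units are millimetres directly. The only transform is the Y-flip y_m = 122.11 − y_svg.

Shape 1 is a rectangle drawn with `<polygon>`. Its stroke #008000 means cut at S688, F1524. After flipping Y the toolpath is (90.78,78.32) → (135.08,78.32) → (135.08,68.92) → (90.78,68.92) → (90.78,78.32), returning to the start.

Shape 2 is a rectangle drawn with `<polygon>`. Its stroke #008000 means cut at S688, F1524. After flipping Y the toolpath is (69.22,79.92) → (161.24,79.92) → (161.24,68.94) → (69.22,68.94) → (69.22,79.92), returning to the start.

Shape 3 is a circle drawn with `<circle>`. Its stroke #008000 means cut at S688, F1524. After flipping Y the toolpath is (200.16,54.88) → (198.28,60.66) → (193.37,64.23) → (187.29,64.23) → (182.38,60.66) → (180.50,54.88) → (182.38,49.10) → (187.29,45.53) → (193.37,45.53) → (198.28,49.10) → (200.16,54.88), returning to the start.

Shape 4 is a regular polygon drawn with `<polygon>`. Its stroke #ff0000 means engrave at S174, F3018. After flipping Y the toolpath is (162.55,39.82) → (132.09,8.27) → (89.54,18.87) → (77.45,61.02) → (107.91,92.57) → (150.46,81.97) → (162.55,39.82), returning to the start.

Shape 5 is a circle drawn with `<circle>`. Its stroke #008000 means cut at S688, F1524. After flipping Y the toolpath is (97.00,32.12) → (91.36,49.47) → (76.61,60.19) → (58.37,60.19) → (43.62,49.47) → (37.98,32.12) → (43.62,14.77) → (58.37,4.05) → (76.61,4.05) → (91.36,14.77) → (97.00,32.12), returning to the start.

; LightBurn 1.4.05
; GRBL device profile, absolute coords
G21
G90
G0 X90.78 Y78.32
M3 S688
G01 X135.08 Y78.32 F1524
G01 X135.08 Y68.92
G01 X90.78 Y68.92
G01 X90.78 Y78.32
M5
G0 X69.22 Y79.92
M3 S688
G01 X161.24 Y79.92 F1524
G01 X161.24 Y68.94
G01 X69.22 Y68.94
G01 X69.22 Y79.92
M5
G0 X200.16 Y54.88
M3 S688
G01 X198.28 Y60.66 F1524
G01 X193.37 Y64.23
G01 X187.29 Y64.23
G01 X182.38 Y60.66
G01 X180.50 Y54.88
G01 X182.38 Y49.10
G01 X187.29 Y45.53
G01 X193.37 Y45.53
G01 X198.28 Y49.10
G01 X200.16 Y54.88
M5
G0 X162.55 Y39.82
M3 S174
G01 X132.09 Y8.27 F3018
G01 X89.54 Y18.87
G01 X77.45 Y61.02
G01 X107.91 Y92.57
G01 X150.46 Y81.97
G01 X162.55 Y39.82
M5
G0 X97.00 Y32.12
M3 S688
G01 X91.36 Y49.47 F1524
G01 X76.61 Y60.19
G01 X58.37 Y60.19
G01 X43.62 Y49.47
G01 X37.98 Y32.12
G01 X43.62 Y14.77
G01 X58.37 Y4.05
G01 X76.61 Y4.05
G01 X91.36 Y14.77
G01 X97.00 Y32.12
M5
G0 X0.00 Y0.00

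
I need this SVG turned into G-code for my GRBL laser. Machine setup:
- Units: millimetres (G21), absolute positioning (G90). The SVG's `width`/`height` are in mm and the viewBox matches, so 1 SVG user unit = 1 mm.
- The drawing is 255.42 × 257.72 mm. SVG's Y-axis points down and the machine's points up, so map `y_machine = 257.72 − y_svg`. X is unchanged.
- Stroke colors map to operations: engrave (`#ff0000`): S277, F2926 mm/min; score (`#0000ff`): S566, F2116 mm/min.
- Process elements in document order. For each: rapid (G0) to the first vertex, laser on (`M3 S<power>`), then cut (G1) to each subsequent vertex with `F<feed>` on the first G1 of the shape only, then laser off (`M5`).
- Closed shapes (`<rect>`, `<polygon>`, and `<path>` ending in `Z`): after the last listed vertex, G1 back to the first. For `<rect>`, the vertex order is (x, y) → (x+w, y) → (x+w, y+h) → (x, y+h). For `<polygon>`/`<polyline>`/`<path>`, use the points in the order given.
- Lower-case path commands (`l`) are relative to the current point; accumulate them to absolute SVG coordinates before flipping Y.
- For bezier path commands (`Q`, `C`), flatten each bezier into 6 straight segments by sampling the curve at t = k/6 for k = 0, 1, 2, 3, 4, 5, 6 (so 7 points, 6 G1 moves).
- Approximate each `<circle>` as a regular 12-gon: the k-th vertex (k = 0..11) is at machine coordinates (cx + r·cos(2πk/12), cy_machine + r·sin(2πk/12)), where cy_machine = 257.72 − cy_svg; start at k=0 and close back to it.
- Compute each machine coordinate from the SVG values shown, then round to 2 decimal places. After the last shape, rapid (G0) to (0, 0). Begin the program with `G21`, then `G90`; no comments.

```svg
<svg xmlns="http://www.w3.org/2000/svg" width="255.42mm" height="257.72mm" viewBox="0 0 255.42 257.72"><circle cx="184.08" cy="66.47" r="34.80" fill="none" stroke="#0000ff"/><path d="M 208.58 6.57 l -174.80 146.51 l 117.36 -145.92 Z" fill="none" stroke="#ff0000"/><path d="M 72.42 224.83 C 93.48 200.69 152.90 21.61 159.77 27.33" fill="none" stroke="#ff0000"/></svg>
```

G21
G90
G0 X218.88 Y191.25
M3 S566
G1 X214.22 Y208.65 F2116
G1 X201.48 Y221.39
G1 X184.08 Y226.05
G1 X166.68 Y221.39
G1 X153.94 Y208.65
G1 X149.28 Y191.25
G1 X153.94 Y173.85
G1 X166.68 Y161.11
G1 X184.08 Y156.45
G1 X201.48 Y161.11
G1 X214.22 Y173.85
G1 X218.88 Y191.25
M5
G0 X208.58 Y251.15
M3 S277
G1 X33.78 Y104.64 F2926
G1 X151.14 Y250.56
G1 X208.58 Y251.15
M5
G0 X72.42 Y32.89
M3 S277
G1 X85.73 Y56.30 F2926
G1 X102.90 Y96.09
G1 X121.42 Y142.84
G1 X138.75 Y187.09
G1 X152.38 Y219.42
G1 X159.77 Y230.39
M5
G0 X0.00 Y0.00

Since the viewBox matches the mm dimensions, user units are millimetres directly. The only transform is the Y-flip y_m = 257.72 − y_svg.

Shape 1 is a circle drawn with `<circle>`. Its stroke #0000ff means score at S566, F2116. After flipping Y the toolpath is (218.88,191.25) → (214.22,208.65) → (201.48,221.39) → (184.08,226.05) → (166.68,221.39) → (153.94,208.65) → (149.28,191.25) → (153.94,173.85) → (166.68,161.11) → (184.08,156.45) → (201.48,161.11) → (214.22,173.85) → (218.88,191.25), returning to the start.

Shape 2 is a closed polygon drawn with `<path>`. Its stroke #ff0000 means engrave at S277, F2926. After flipping Y the toolpath is (208.58,251.15) → (33.78,104.64) → (151.14,250.56) → (208.58,251.15), returning to the start.

Shape 3 is a cubic bezier drawn with `<path>`. Its stroke #ff0000 means engrave at S277, F2926. After flipping Y the toolpath is (72.42,32.89) → (85.73,56.30) → (102.90,96.09) → (121.42,142.84) → (138.75,187.09) → (152.38,219.42) → (159.77,230.39).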